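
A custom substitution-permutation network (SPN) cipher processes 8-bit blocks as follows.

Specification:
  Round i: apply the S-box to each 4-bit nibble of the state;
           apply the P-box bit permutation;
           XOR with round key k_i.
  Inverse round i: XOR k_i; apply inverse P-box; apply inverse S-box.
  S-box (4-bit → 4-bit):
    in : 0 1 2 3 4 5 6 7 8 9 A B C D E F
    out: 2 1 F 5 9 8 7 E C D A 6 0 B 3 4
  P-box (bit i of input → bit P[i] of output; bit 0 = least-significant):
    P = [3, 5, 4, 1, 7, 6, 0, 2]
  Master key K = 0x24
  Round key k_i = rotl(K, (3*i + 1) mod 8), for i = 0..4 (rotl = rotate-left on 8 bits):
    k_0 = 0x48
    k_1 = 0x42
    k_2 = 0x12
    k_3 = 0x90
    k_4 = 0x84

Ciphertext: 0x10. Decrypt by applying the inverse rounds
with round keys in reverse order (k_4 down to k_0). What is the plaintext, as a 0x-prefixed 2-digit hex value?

0xB8

s_0 = ciphertext = 0x10
s_1 = InvRound(s_0, k_4) = 0x4F
s_2 = InvRound(s_1, k_3) = 0x29
s_3 = InvRound(s_2, k_2) = 0xF2
s_4 = InvRound(s_3, k_1) = 0x1B
s_5 = InvRound(s_4, k_0) = 0xB8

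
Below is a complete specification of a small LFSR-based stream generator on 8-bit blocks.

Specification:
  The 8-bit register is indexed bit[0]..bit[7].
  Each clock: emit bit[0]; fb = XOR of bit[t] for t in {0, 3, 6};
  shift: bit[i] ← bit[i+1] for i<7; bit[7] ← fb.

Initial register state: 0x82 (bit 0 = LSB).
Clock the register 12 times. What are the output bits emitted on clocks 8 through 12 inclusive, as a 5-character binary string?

10000

reg_0 = 0x82
clock 1: out=0, reg = 0x41
clock 2: out=1, reg = 0x20
clock 3: out=0, reg = 0x10
clock 4: out=0, reg = 0x08
clock 5: out=0, reg = 0x84
clock 6: out=0, reg = 0x42
clock 7: out=0, reg = 0xA1
clock 8: out=1, reg = 0xD0
clock 9: out=0, reg = 0xE8
clock 10: out=0, reg = 0x74
clock 11: out=0, reg = 0xBA
clock 12: out=0, reg = 0xDD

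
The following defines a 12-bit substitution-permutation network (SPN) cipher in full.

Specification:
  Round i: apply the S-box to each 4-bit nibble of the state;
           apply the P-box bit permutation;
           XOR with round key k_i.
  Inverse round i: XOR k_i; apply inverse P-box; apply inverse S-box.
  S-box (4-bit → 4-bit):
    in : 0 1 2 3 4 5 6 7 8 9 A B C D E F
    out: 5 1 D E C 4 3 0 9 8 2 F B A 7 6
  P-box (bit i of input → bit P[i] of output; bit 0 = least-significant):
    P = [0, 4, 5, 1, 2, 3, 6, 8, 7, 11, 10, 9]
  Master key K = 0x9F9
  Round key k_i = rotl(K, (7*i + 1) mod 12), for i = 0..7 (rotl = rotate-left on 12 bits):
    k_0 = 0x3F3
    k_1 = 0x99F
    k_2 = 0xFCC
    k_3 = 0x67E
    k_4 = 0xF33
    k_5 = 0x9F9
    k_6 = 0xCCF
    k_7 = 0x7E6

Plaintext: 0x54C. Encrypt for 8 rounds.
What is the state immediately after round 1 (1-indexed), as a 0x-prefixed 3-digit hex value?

s_0 = plaintext = 0x54C
s_1 = Round(s_0, k_0) = 0x6A0
s_2 = Round(s_1, k_1) = 0x136
s_3 = Round(s_2, k_2) = 0xE15
s_4 = Round(s_3, k_3) = 0xADA
s_5 = Round(s_4, k_4) = 0x62B
s_6 = Round(s_5, k_5) = 0x00E
s_7 = Round(s_6, k_6) = 0x83A
s_8 = Round(s_7, k_7) = 0x43E

0x6A0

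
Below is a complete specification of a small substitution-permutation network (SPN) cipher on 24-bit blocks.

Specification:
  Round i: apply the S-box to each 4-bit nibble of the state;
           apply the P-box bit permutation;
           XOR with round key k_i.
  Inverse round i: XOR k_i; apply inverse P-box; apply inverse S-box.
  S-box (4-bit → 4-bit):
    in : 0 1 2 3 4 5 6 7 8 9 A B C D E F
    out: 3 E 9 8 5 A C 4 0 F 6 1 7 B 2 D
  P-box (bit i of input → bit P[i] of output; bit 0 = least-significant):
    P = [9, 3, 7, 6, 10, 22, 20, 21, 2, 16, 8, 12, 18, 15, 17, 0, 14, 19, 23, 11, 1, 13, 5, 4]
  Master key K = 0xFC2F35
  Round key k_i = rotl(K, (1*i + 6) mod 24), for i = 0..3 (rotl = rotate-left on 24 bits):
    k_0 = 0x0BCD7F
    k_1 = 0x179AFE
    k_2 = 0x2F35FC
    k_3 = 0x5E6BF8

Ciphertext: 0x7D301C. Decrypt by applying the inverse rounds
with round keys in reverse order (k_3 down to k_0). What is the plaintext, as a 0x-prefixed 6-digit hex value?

s_0 = ciphertext = 0x7D301C
s_1 = InvRound(s_0, k_3) = 0x72793F
s_2 = InvRound(s_1, k_2) = 0xBD2EC6
s_3 = InvRound(s_2, k_1) = 0x1AA32E
s_4 = InvRound(s_3, k_0) = 0x523E42

0x523E42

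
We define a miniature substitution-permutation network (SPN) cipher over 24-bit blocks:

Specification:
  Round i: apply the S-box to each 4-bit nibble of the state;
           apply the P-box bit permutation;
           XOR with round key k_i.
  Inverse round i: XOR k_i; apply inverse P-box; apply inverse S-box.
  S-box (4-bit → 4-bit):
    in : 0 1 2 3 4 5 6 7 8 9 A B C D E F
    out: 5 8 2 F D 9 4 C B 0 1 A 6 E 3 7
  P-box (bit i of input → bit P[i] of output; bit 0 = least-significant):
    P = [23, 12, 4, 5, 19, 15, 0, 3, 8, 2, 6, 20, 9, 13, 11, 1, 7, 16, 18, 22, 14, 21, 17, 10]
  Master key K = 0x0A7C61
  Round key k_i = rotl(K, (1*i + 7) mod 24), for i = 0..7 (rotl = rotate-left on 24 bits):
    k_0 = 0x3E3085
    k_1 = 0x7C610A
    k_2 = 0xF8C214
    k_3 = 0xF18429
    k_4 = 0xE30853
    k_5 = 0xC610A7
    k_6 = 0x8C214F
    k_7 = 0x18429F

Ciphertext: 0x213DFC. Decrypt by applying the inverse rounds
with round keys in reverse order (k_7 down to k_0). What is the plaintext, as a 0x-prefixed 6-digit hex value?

s_0 = ciphertext = 0x213DFC
s_1 = InvRound(s_0, k_7) = 0x82340B
s_2 = InvRound(s_1, k_6) = 0x769FA2
s_3 = InvRound(s_2, k_5) = 0xB908CA
s_4 = InvRound(s_3, k_4) = 0x659146
s_5 = InvRound(s_4, k_3) = 0x161378
s_6 = InvRound(s_5, k_2) = 0xF79F88
s_7 = InvRound(s_6, k_1) = 0x4E39EE
s_8 = InvRound(s_7, k_0) = 0x217471

0x217471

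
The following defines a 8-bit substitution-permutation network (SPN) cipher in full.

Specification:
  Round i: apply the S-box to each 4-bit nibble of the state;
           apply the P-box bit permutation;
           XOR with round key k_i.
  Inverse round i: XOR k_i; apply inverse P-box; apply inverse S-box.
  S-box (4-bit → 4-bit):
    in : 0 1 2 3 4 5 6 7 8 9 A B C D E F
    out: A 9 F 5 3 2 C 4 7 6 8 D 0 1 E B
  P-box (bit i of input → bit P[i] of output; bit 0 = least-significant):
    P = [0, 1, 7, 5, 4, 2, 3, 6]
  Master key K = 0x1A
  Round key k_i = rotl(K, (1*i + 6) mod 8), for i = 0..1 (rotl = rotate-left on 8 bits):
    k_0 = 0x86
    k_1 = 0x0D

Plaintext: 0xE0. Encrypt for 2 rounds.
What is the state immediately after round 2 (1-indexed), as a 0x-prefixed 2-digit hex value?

s_0 = plaintext = 0xE0
s_1 = Round(s_0, k_0) = 0xE8
s_2 = Round(s_1, k_1) = 0xC2

0xC2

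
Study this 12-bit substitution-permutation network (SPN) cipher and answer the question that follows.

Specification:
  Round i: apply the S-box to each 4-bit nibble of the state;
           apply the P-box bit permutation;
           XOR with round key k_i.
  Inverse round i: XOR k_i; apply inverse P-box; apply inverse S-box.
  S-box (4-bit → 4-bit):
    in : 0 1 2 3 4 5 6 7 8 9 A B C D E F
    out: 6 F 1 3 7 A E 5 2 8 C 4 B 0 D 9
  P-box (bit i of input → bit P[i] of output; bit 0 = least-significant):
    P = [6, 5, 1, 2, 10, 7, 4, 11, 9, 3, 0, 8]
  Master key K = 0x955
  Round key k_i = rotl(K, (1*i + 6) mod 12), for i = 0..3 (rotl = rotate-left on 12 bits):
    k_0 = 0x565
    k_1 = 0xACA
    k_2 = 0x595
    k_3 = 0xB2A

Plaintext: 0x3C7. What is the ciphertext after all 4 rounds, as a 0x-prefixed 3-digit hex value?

s_0 = plaintext = 0x3C7
s_1 = Round(s_0, k_0) = 0xBAF
s_2 = Round(s_1, k_1) = 0x29F
s_3 = Round(s_2, k_2) = 0xFD1
s_4 = Round(s_3, k_3) = 0x84C

0x84C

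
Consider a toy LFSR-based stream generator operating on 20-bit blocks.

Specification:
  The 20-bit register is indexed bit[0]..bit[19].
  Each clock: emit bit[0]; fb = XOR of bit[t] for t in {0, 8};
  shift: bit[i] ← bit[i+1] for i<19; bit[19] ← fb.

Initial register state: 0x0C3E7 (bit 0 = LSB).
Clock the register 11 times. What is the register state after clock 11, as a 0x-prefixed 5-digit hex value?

reg_0 = 0x0C3E7
clock 1: out=1, reg = 0x061F3
clock 2: out=1, reg = 0x030F9
clock 3: out=1, reg = 0x8187C
clock 4: out=0, reg = 0x40C3E
clock 5: out=0, reg = 0x2061F
clock 6: out=1, reg = 0x9030F
clock 7: out=1, reg = 0x48187
clock 8: out=1, reg = 0x240C3
clock 9: out=1, reg = 0x92061
clock 10: out=1, reg = 0xC9030
clock 11: out=0, reg = 0x64818

0x64818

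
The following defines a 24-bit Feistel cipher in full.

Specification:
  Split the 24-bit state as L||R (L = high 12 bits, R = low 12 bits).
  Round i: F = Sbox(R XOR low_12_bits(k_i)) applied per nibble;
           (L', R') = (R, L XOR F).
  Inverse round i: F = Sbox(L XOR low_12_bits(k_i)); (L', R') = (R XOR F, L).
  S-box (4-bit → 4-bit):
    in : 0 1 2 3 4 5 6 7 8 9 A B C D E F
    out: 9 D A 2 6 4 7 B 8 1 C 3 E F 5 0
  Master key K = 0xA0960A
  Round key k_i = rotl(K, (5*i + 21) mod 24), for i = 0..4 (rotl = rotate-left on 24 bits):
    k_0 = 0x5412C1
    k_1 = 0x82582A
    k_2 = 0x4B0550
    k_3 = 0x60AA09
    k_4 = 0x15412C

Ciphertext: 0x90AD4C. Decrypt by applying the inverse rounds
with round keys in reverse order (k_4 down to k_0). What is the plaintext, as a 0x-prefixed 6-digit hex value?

s_0 = ciphertext = 0x90AD4C
s_1 = InvRound(s_0, k_4) = 0x5EB90A
s_2 = InvRound(s_1, k_3) = 0x9505EB
s_3 = InvRound(s_2, k_2) = 0xB72950
s_4 = InvRound(s_3, k_1) = 0xB18B72
s_5 = InvRound(s_4, k_0) = 0xA83B18

0xA83B18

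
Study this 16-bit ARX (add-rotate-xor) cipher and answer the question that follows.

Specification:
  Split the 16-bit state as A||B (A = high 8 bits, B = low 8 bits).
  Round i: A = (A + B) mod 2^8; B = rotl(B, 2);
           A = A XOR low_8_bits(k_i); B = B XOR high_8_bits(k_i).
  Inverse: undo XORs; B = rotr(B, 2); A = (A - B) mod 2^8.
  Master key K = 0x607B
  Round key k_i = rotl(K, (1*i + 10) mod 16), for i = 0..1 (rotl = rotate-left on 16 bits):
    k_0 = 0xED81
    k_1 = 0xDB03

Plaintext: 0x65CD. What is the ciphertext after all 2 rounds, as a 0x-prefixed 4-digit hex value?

s_0 = plaintext = 0x65CD
s_1 = Round(s_0, k_0) = 0xB3DA
s_2 = Round(s_1, k_1) = 0x8EB0

0x8EB0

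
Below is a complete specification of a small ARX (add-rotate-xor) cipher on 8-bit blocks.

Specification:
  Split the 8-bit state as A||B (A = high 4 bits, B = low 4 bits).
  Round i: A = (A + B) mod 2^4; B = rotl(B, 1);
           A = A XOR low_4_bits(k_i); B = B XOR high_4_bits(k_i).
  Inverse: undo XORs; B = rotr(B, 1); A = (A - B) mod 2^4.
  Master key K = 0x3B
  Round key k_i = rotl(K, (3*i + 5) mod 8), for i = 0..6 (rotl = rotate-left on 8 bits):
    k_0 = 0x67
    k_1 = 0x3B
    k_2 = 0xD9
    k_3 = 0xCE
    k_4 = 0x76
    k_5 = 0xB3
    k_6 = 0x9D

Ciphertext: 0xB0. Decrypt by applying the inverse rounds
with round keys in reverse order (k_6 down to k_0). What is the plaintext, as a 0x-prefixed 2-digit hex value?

s_0 = ciphertext = 0xB0
s_1 = InvRound(s_0, k_6) = 0xAC
s_2 = InvRound(s_1, k_5) = 0xEB
s_3 = InvRound(s_2, k_4) = 0x26
s_4 = InvRound(s_3, k_3) = 0x75
s_5 = InvRound(s_4, k_2) = 0xA4
s_6 = InvRound(s_5, k_1) = 0x6B
s_7 = InvRound(s_6, k_0) = 0x3E

0x3E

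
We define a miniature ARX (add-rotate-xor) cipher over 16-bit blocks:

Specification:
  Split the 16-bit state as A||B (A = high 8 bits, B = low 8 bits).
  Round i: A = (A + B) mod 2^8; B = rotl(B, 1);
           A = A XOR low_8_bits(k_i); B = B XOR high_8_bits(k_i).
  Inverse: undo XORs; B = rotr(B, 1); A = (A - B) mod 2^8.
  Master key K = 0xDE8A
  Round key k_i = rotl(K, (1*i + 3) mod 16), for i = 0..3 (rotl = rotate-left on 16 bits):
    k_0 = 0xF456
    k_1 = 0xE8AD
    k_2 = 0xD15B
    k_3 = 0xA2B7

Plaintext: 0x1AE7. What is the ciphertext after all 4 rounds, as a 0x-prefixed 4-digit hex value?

0xC57B

s_0 = plaintext = 0x1AE7
s_1 = Round(s_0, k_0) = 0x573B
s_2 = Round(s_1, k_1) = 0x3F9E
s_3 = Round(s_2, k_2) = 0x86EC
s_4 = Round(s_3, k_3) = 0xC57B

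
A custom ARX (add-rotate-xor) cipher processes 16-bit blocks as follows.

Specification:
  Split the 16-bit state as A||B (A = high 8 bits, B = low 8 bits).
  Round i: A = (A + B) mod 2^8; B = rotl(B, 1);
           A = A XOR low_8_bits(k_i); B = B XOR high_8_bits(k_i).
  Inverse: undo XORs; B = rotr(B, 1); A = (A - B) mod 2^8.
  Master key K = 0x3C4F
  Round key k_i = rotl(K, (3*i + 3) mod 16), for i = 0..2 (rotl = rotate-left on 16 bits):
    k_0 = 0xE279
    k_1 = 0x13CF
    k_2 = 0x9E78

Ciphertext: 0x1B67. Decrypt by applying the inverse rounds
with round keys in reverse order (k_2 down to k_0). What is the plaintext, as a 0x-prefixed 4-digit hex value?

0x3E8A

s_0 = ciphertext = 0x1B67
s_1 = InvRound(s_0, k_2) = 0x67FC
s_2 = InvRound(s_1, k_1) = 0xB1F7
s_3 = InvRound(s_2, k_0) = 0x3E8A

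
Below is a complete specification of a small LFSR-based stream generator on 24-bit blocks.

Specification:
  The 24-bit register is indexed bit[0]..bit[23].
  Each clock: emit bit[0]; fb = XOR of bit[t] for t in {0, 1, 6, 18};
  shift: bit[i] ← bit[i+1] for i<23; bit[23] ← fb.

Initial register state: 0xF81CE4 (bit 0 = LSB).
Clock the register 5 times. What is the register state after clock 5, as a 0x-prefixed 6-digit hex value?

0xDFC0E7

reg_0 = 0xF81CE4
clock 1: out=0, reg = 0xFC0E72
clock 2: out=0, reg = 0xFE0739
clock 3: out=1, reg = 0x7F039C
clock 4: out=0, reg = 0xBF81CE
clock 5: out=0, reg = 0xDFC0E7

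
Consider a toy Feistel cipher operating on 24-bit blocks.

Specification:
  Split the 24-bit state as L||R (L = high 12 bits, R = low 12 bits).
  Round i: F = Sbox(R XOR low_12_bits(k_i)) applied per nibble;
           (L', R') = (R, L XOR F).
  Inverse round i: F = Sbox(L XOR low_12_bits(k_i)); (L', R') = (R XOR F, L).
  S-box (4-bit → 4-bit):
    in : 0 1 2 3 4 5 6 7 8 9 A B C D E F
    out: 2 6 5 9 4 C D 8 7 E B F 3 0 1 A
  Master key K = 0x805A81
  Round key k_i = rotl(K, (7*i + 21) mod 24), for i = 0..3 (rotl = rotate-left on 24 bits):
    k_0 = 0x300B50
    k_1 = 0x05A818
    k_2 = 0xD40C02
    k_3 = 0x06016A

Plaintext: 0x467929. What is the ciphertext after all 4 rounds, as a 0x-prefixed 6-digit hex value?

s_0 = plaintext = 0x467929
s_1 = Round(s_0, k_0) = 0x9291E9
s_2 = Round(s_1, k_1) = 0x1E978F
s_3 = Round(s_2, k_2) = 0x78FE99
s_4 = Round(s_3, k_3) = 0xE99D26

0xE99D26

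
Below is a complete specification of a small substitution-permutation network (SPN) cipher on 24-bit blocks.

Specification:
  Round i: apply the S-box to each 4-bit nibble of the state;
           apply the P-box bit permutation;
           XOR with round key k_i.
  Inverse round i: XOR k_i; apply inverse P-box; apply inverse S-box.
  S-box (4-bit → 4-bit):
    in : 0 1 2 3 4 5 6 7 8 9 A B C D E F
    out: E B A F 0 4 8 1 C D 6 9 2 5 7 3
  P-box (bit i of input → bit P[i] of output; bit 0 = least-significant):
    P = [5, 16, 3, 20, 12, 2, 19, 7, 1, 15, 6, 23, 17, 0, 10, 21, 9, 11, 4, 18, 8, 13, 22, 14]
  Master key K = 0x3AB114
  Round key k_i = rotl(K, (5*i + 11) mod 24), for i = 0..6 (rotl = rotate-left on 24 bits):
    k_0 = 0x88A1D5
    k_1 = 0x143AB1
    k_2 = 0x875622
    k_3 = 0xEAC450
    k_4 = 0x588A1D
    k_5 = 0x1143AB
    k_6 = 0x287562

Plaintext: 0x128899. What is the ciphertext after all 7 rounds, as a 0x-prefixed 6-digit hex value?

s_0 = plaintext = 0x128899
s_1 = Round(s_0, k_0) = 0x34DC3D
s_2 = Round(s_1, k_1) = 0x5ECF1D
s_3 = Round(s_2, k_2) = 0xC7CC9D
s_4 = Round(s_3, k_3) = 0xE276F9
s_5 = Round(s_4, k_4) = 0x8EB331
s_6 = Round(s_5, k_5) = 0xEA995D
s_7 = Round(s_6, k_6) = 0xC25818

0xC25818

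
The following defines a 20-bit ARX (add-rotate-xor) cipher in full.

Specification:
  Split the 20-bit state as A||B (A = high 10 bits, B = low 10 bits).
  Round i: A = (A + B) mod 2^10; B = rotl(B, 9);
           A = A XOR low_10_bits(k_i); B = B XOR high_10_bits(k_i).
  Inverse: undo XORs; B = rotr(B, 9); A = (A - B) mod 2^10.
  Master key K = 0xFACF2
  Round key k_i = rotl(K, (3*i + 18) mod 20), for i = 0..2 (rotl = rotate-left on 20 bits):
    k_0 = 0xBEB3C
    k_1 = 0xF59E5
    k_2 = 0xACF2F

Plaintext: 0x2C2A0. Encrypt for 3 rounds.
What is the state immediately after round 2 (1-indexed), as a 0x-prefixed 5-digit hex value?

0x7CE03

s_0 = plaintext = 0x2C2A0
s_1 = Round(s_0, k_0) = 0x1B3AA
s_2 = Round(s_1, k_1) = 0x7CE03
s_3 = Round(s_2, k_2) = 0x365B2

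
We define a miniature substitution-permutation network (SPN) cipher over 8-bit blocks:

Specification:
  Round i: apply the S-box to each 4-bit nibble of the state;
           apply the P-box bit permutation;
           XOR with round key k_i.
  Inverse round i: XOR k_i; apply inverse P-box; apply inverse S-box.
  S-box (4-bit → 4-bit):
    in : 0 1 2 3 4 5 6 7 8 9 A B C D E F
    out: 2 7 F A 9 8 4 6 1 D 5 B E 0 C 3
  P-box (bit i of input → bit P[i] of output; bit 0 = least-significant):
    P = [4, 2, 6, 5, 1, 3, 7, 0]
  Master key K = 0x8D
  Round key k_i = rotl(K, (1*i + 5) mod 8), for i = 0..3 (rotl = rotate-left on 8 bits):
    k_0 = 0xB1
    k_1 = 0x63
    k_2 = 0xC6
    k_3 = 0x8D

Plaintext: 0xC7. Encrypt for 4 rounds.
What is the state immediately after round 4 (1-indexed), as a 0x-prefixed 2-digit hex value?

0x89

s_0 = plaintext = 0xC7
s_1 = Round(s_0, k_0) = 0x7C
s_2 = Round(s_1, k_1) = 0x8F
s_3 = Round(s_2, k_2) = 0xD0
s_4 = Round(s_3, k_3) = 0x89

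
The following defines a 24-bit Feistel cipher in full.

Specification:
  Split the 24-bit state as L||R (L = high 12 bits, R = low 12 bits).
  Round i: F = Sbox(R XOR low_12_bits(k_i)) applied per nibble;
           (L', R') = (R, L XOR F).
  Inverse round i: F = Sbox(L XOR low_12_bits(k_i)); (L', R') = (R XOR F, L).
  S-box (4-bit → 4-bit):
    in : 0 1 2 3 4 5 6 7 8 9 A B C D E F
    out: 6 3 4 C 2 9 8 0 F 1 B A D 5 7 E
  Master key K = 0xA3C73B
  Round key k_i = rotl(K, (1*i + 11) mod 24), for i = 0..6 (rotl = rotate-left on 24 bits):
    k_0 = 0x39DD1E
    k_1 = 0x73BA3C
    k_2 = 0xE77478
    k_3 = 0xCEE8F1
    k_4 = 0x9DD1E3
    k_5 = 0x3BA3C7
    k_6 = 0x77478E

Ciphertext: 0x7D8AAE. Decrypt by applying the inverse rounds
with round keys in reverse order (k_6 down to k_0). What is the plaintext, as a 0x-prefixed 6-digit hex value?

s_0 = ciphertext = 0x7D8AAE
s_1 = InvRound(s_0, k_6) = 0xC367D8
s_2 = InvRound(s_1, k_5) = 0x93BC36
s_3 = InvRound(s_2, k_4) = 0x36993B
s_4 = InvRound(s_3, k_3) = 0x324369
s_5 = InvRound(s_4, k_2) = 0x3F4324
s_6 = InvRound(s_5, k_1) = 0x2FB3F4
s_7 = InvRound(s_6, k_0) = 0xD8D2FB

0xD8D2FB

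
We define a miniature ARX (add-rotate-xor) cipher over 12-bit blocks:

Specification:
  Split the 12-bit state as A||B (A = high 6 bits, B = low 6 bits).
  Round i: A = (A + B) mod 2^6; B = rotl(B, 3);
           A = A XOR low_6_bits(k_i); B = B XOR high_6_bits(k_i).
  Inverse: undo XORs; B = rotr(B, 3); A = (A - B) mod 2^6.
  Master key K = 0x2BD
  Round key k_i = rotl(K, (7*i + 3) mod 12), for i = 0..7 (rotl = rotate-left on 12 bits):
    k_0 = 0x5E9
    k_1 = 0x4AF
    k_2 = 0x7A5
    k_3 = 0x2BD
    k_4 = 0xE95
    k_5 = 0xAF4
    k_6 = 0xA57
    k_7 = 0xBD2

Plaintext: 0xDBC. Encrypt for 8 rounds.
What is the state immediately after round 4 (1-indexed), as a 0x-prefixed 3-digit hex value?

s_0 = plaintext = 0xDBC
s_1 = Round(s_0, k_0) = 0x6F0
s_2 = Round(s_1, k_1) = 0x914
s_3 = Round(s_2, k_2) = 0x77C
s_4 = Round(s_3, k_3) = 0x92D
s_5 = Round(s_4, k_4) = 0x117
s_6 = Round(s_5, k_5) = 0xBD1
s_7 = Round(s_6, k_6) = 0x5E3
s_8 = Round(s_7, k_7) = 0xA33

0x92D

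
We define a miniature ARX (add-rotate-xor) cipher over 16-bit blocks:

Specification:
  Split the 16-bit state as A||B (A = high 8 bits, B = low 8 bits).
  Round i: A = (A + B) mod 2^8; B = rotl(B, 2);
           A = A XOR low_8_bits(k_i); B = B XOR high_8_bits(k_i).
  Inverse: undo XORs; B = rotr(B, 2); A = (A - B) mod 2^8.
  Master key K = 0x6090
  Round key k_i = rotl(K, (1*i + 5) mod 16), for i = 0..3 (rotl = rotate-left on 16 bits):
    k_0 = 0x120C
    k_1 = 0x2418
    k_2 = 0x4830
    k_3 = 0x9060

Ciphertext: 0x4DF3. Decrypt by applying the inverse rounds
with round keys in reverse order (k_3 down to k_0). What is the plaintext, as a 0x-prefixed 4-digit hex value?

s_0 = ciphertext = 0x4DF3
s_1 = InvRound(s_0, k_3) = 0x55D8
s_2 = InvRound(s_1, k_2) = 0x4124
s_3 = InvRound(s_2, k_1) = 0x5900
s_4 = InvRound(s_3, k_0) = 0xD184

0xD184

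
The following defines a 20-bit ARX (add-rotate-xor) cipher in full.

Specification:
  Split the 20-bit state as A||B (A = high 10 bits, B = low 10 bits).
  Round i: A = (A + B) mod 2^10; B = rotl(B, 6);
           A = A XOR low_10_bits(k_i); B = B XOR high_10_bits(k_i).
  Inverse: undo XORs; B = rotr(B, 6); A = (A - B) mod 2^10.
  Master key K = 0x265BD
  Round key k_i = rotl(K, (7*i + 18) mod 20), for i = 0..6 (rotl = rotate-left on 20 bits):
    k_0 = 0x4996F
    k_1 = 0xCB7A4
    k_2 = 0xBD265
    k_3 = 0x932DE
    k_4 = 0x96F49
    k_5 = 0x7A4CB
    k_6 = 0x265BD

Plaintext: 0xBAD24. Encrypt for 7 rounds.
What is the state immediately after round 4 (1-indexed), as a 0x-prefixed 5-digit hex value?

s_0 = plaintext = 0xBAD24
s_1 = Round(s_0, k_0) = 0x58034
s_2 = Round(s_1, k_1) = 0x8C22E
s_3 = Round(s_2, k_2) = 0x8ED56
s_4 = Round(s_3, k_3) = 0x53FD9
s_5 = Round(s_4, k_4) = 0x98426
s_6 = Round(s_5, k_5) = 0x9306B
s_7 = Round(s_6, k_6) = 0xC2A5F

0x53FD9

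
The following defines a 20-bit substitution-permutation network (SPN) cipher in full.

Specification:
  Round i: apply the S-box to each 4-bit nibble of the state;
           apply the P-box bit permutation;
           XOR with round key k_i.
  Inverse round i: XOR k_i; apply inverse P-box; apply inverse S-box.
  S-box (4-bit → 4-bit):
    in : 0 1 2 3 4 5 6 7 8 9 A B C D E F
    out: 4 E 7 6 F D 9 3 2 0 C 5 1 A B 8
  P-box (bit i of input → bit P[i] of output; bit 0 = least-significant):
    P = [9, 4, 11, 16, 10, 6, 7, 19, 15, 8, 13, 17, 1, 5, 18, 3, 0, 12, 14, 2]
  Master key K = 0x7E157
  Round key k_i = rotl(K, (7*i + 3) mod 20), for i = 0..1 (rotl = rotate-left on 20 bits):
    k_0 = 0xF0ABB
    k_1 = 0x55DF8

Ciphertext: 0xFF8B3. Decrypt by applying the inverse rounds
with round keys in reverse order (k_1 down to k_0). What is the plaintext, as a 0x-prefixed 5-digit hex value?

s_0 = ciphertext = 0xFF8B3
s_1 = InvRound(s_0, k_1) = 0xC64E9
s_2 = InvRound(s_1, k_0) = 0x0CA74

0x0CA74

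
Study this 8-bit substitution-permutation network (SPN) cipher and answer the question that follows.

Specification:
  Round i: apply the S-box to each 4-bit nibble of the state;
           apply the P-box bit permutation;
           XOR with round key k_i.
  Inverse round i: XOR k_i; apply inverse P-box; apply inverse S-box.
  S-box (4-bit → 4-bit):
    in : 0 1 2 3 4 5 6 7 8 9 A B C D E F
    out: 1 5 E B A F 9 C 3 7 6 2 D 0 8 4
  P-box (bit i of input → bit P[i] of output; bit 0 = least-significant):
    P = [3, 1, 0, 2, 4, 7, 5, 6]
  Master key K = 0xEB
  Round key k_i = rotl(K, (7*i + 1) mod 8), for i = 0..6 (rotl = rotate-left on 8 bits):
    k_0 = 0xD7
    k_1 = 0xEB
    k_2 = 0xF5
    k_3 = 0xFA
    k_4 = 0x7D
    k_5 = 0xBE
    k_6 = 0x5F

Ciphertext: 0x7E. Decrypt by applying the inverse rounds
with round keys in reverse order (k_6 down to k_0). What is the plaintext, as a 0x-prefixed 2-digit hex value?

s_0 = ciphertext = 0x7E
s_1 = InvRound(s_0, k_6) = 0xFF
s_2 = InvRound(s_1, k_5) = 0xEF
s_3 = InvRound(s_2, k_4) = 0x8B
s_4 = InvRound(s_3, k_3) = 0xCF
s_5 = InvRound(s_4, k_2) = 0x18
s_6 = InvRound(s_5, k_1) = 0x5A
s_7 = InvRound(s_6, k_0) = 0xBC

0xBC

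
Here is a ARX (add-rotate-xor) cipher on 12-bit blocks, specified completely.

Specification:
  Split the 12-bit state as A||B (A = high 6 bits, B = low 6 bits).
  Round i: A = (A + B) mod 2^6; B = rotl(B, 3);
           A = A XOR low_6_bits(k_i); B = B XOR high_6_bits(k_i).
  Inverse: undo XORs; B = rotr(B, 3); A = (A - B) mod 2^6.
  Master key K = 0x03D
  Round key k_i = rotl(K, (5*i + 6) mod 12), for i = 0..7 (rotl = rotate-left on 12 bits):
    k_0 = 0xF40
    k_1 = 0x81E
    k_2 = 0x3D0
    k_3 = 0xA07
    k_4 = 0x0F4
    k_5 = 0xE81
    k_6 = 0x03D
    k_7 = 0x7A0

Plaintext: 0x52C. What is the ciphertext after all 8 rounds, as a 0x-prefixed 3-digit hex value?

s_0 = plaintext = 0x52C
s_1 = Round(s_0, k_0) = 0x018
s_2 = Round(s_1, k_1) = 0x1A3
s_3 = Round(s_2, k_2) = 0xE53
s_4 = Round(s_3, k_3) = 0x2F2
s_5 = Round(s_4, k_4) = 0x255
s_6 = Round(s_5, k_5) = 0x7D0
s_7 = Round(s_6, k_6) = 0x482
s_8 = Round(s_7, k_7) = 0xD0E

0xD0E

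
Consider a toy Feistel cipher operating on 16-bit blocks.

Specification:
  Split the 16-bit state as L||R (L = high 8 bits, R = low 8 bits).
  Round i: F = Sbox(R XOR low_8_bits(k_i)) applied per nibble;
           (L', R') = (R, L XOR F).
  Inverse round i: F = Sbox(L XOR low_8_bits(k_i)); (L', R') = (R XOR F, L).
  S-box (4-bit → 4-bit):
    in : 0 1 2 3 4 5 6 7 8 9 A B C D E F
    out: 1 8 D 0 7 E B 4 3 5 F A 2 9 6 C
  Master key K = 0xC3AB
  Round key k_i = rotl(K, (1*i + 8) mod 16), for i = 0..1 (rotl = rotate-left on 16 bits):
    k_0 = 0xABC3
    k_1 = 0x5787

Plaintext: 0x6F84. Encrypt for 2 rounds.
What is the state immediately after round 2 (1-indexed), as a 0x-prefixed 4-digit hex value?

s_0 = plaintext = 0x6F84
s_1 = Round(s_0, k_0) = 0x841B
s_2 = Round(s_1, k_1) = 0x1BD6

0x1BD6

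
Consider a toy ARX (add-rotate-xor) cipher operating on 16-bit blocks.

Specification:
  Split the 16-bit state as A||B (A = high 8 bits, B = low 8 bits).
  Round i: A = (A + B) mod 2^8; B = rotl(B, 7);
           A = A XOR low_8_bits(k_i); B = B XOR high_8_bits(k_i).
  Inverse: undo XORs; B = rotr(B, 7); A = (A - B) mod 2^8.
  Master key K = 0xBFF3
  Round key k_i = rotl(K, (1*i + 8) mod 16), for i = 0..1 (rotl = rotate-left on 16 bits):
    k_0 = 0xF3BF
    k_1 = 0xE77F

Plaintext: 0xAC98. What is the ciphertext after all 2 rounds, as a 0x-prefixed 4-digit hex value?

0xC538

s_0 = plaintext = 0xAC98
s_1 = Round(s_0, k_0) = 0xFBBF
s_2 = Round(s_1, k_1) = 0xC538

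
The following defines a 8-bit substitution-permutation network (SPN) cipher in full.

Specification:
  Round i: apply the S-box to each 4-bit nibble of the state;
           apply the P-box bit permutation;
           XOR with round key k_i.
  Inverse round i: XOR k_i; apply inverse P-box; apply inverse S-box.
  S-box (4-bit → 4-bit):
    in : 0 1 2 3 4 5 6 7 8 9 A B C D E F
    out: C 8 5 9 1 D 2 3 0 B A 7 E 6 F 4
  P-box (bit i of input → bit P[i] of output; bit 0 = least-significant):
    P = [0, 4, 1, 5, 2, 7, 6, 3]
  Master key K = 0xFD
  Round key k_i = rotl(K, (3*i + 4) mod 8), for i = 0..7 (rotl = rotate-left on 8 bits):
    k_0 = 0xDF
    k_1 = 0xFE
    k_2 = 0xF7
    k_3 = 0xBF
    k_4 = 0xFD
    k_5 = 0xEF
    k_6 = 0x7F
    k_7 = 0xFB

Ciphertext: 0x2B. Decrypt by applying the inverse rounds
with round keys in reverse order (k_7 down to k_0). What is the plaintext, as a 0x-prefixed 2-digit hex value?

s_0 = ciphertext = 0x2B
s_1 = InvRound(s_0, k_7) = 0xD6
s_2 = InvRound(s_1, k_6) = 0xA3
s_3 = InvRound(s_2, k_5) = 0x58
s_4 = InvRound(s_3, k_4) = 0x73
s_5 = InvRound(s_4, k_3) = 0xE8
s_6 = InvRound(s_5, k_2) = 0x3B
s_7 = InvRound(s_6, k_1) = 0xB4
s_8 = InvRound(s_7, k_0) = 0x05

0x05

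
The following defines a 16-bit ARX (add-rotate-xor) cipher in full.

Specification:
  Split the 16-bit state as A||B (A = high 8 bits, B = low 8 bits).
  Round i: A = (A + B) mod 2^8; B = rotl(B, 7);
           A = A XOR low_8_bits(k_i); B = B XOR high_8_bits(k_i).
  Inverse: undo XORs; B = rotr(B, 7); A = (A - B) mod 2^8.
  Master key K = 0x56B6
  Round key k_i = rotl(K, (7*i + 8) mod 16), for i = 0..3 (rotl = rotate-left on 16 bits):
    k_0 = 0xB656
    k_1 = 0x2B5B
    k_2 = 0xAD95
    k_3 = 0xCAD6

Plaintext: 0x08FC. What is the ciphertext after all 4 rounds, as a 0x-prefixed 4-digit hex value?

0xD9CF

s_0 = plaintext = 0x08FC
s_1 = Round(s_0, k_0) = 0x52C8
s_2 = Round(s_1, k_1) = 0x414F
s_3 = Round(s_2, k_2) = 0x050A
s_4 = Round(s_3, k_3) = 0xD9CF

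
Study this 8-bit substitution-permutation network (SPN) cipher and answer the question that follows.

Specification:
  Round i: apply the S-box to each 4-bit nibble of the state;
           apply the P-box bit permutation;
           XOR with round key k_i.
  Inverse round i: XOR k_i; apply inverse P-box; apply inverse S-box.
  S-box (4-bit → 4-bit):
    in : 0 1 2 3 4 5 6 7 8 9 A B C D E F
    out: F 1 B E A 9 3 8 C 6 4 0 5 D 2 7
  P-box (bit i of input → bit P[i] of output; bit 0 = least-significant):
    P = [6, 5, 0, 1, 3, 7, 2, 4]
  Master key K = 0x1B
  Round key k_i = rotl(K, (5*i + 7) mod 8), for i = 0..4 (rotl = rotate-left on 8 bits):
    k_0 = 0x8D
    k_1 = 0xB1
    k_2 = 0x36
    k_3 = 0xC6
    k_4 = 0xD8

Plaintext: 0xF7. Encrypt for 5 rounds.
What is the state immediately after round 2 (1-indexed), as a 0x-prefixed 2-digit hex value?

0x0E

s_0 = plaintext = 0xF7
s_1 = Round(s_0, k_0) = 0x03
s_2 = Round(s_1, k_1) = 0x0E
s_3 = Round(s_2, k_2) = 0x8A
s_4 = Round(s_3, k_3) = 0xD3
s_5 = Round(s_4, k_4) = 0xE7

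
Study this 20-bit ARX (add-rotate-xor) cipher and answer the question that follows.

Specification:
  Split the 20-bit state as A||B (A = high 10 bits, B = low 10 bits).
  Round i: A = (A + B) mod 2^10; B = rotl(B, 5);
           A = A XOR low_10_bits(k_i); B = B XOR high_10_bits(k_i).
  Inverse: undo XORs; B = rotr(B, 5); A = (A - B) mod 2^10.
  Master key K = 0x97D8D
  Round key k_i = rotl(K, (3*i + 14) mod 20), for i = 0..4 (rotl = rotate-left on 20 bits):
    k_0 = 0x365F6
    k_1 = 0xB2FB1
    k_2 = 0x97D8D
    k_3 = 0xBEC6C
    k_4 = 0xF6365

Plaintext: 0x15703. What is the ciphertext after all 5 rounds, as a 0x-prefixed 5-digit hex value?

s_0 = plaintext = 0x15703
s_1 = Round(s_0, k_0) = 0xAB8A1
s_2 = Round(s_1, k_1) = 0x3FAEE
s_3 = Round(s_2, k_2) = 0x98788
s_4 = Round(s_3, k_3) = 0x617E7
s_5 = Round(s_4, k_4) = 0x82727

0x82727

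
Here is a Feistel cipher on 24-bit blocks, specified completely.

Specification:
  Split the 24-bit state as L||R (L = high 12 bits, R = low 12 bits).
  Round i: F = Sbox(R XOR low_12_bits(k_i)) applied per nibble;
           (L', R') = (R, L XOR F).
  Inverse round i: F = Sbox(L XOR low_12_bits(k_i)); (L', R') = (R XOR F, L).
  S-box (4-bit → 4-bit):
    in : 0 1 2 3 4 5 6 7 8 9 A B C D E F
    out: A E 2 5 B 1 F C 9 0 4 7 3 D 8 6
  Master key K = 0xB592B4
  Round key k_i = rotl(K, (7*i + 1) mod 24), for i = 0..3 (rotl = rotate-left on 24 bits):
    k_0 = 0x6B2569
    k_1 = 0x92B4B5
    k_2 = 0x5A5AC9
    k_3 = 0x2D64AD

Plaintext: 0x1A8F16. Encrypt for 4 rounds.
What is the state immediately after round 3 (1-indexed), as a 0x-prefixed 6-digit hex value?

0x1C12C7

s_0 = plaintext = 0x1A8F16
s_1 = Round(s_0, k_0) = 0xF1656E
s_2 = Round(s_1, k_1) = 0x56E1C1
s_3 = Round(s_2, k_2) = 0x1C12C7
s_4 = Round(s_3, k_3) = 0x2C7E35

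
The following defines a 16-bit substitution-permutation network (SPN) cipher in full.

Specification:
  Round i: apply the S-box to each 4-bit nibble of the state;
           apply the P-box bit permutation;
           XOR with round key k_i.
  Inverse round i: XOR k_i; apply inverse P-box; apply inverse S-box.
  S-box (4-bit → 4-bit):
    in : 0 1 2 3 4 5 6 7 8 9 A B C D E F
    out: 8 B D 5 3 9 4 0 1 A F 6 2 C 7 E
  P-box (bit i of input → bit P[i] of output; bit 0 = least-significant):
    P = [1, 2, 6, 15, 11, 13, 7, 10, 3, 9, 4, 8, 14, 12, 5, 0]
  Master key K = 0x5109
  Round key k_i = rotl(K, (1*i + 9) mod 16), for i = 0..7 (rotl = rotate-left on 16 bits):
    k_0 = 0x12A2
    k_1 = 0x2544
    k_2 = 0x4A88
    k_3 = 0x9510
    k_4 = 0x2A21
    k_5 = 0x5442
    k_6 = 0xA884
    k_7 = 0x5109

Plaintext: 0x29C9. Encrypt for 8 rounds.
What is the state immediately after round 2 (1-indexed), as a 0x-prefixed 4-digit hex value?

0x3E6D

s_0 = plaintext = 0x29C9
s_1 = Round(s_0, k_0) = 0xF187
s_2 = Round(s_1, k_1) = 0x3E6D
s_3 = Round(s_2, k_2) = 0x8870
s_4 = Round(s_3, k_3) = 0x5518
s_5 = Round(s_4, k_4) = 0x472A
s_6 = Round(s_5, k_5) = 0x8884
s_7 = Round(s_6, k_6) = 0xE08A
s_8 = Round(s_7, k_7) = 0x886F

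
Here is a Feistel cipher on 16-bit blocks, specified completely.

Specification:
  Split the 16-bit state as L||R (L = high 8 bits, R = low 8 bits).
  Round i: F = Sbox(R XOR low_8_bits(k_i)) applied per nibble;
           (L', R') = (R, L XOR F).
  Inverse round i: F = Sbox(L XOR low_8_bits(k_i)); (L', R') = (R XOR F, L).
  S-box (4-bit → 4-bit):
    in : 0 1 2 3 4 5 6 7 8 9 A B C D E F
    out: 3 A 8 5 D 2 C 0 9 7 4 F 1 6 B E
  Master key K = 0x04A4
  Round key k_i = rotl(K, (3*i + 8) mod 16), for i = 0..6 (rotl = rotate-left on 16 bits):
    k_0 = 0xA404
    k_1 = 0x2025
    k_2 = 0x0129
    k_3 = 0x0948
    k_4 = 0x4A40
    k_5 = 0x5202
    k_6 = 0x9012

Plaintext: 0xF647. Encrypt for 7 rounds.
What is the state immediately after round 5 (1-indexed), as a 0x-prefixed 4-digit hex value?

0xAEB0

s_0 = plaintext = 0xF647
s_1 = Round(s_0, k_0) = 0x4723
s_2 = Round(s_1, k_1) = 0x237B
s_3 = Round(s_2, k_2) = 0x7B0B
s_4 = Round(s_3, k_3) = 0x0BAE
s_5 = Round(s_4, k_4) = 0xAEB0
s_6 = Round(s_5, k_5) = 0xB056
s_7 = Round(s_6, k_6) = 0x566D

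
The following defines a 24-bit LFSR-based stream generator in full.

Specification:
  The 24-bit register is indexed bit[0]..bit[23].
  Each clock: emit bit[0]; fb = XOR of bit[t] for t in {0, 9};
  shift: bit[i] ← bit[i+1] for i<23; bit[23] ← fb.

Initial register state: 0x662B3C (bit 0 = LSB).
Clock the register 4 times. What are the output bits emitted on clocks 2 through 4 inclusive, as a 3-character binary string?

011

reg_0 = 0x662B3C
clock 1: out=0, reg = 0xB3159E
clock 2: out=0, reg = 0x598ACF
clock 3: out=1, reg = 0x2CC567
clock 4: out=1, reg = 0x9662B3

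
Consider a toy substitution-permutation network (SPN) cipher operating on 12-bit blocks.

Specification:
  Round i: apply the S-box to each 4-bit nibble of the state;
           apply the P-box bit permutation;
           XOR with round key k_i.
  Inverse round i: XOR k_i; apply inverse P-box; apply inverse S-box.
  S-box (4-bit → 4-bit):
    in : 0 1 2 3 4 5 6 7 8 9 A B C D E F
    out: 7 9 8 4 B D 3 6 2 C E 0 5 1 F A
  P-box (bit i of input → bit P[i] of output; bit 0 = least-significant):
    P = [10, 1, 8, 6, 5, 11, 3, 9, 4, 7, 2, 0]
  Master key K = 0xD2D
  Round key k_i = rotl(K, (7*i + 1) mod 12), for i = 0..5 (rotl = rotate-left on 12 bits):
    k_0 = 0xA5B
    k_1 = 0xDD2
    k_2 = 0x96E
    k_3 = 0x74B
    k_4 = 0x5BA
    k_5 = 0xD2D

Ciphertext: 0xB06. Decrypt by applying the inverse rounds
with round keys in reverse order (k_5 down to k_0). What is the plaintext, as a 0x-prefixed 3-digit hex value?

0x687

s_0 = ciphertext = 0xB06
s_1 = InvRound(s_0, k_5) = 0x256
s_2 = InvRound(s_1, k_4) = 0x755
s_3 = InvRound(s_2, k_3) = 0xC38
s_4 = InvRound(s_3, k_2) = 0xCBE
s_5 = InvRound(s_4, k_1) = 0x3C9
s_6 = InvRound(s_5, k_0) = 0x687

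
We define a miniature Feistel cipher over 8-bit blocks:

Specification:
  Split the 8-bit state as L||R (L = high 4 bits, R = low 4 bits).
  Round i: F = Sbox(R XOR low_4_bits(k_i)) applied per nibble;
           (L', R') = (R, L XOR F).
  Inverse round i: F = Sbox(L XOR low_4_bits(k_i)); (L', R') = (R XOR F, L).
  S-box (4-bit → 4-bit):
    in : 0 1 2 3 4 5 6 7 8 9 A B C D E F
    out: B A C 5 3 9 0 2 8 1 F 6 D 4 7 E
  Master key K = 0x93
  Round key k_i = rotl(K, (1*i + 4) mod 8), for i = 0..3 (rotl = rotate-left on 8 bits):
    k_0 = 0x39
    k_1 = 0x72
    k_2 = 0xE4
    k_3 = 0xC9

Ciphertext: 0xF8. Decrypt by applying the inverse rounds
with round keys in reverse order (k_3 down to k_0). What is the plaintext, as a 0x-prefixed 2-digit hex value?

s_0 = ciphertext = 0xF8
s_1 = InvRound(s_0, k_3) = 0x8F
s_2 = InvRound(s_1, k_2) = 0x28
s_3 = InvRound(s_2, k_1) = 0x32
s_4 = InvRound(s_3, k_0) = 0xD3

0xD3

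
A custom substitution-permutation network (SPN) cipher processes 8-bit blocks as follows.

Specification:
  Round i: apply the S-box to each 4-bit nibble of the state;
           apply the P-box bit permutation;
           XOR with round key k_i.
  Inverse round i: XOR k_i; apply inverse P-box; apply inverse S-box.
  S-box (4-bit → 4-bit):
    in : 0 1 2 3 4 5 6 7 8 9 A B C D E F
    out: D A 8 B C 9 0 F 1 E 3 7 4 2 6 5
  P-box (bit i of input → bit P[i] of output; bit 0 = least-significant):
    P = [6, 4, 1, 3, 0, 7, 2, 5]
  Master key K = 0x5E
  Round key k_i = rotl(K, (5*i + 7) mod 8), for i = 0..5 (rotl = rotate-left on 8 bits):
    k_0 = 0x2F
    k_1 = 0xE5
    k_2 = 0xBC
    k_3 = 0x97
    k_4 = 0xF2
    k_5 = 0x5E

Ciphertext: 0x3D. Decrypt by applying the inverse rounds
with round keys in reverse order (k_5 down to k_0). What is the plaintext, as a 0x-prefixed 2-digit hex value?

s_0 = ciphertext = 0x3D
s_1 = InvRound(s_0, k_5) = 0x5F
s_2 = InvRound(s_1, k_4) = 0x72
s_3 = InvRound(s_2, k_3) = 0x78
s_4 = InvRound(s_3, k_2) = 0xE8
s_5 = InvRound(s_4, k_1) = 0xF2
s_6 = InvRound(s_5, k_0) = 0xB3

0xB3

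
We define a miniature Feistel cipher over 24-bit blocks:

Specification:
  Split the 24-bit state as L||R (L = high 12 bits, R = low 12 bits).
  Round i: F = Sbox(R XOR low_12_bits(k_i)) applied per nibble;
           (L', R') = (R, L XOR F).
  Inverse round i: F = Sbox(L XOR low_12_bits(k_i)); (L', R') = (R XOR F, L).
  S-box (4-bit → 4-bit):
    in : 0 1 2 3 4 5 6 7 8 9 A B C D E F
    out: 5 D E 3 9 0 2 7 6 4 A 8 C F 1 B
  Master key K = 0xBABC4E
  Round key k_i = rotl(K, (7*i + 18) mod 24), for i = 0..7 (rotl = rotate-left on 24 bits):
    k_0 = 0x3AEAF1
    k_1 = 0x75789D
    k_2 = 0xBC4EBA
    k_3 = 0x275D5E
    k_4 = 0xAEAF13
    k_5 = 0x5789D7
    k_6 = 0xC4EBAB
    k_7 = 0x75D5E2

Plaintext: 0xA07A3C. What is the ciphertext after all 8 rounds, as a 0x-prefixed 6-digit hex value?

0xD38744

s_0 = plaintext = 0xA07A3C
s_1 = Round(s_0, k_0) = 0xA3CFC8
s_2 = Round(s_1, k_1) = 0xFC8D3C
s_3 = Round(s_2, k_2) = 0xD3CCAA
s_4 = Round(s_3, k_3) = 0xCAA085
s_5 = Round(s_4, k_4) = 0x0857E8
s_6 = Round(s_5, k_5) = 0x7E81BE
s_7 = Round(s_6, k_6) = 0x1BED38
s_8 = Round(s_7, k_7) = 0xD38744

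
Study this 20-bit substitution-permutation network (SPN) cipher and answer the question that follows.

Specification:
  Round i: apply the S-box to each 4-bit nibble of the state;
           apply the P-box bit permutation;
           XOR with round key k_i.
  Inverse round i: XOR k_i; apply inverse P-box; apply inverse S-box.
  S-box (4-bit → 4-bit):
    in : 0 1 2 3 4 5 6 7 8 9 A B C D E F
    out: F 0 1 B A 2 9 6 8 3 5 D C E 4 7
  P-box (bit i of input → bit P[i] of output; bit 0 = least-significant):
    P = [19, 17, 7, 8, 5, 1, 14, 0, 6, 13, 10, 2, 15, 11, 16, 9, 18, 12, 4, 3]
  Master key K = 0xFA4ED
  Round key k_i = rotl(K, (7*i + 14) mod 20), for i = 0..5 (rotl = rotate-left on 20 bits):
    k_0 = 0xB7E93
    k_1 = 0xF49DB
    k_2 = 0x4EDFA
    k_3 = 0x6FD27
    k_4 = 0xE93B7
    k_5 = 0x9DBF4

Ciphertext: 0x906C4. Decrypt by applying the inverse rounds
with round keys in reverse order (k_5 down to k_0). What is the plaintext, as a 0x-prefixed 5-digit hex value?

s_0 = ciphertext = 0x906C4
s_1 = InvRound(s_0, k_5) = 0x79EA8
s_2 = InvRound(s_1, k_4) = 0xC7C46
s_3 = InvRound(s_2, k_3) = 0x12263
s_4 = InvRound(s_3, k_2) = 0xB0ECC
s_5 = InvRound(s_4, k_1) = 0xA8CD8
s_6 = InvRound(s_5, k_0) = 0x4B9D1

0x4B9D1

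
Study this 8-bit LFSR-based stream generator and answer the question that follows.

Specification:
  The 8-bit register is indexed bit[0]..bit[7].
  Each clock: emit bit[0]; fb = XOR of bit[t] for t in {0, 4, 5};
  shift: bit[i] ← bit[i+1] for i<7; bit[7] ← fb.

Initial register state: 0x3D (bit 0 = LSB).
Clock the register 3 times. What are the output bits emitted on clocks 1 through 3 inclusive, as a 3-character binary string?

reg_0 = 0x3D
clock 1: out=1, reg = 0x9E
clock 2: out=0, reg = 0xCF
clock 3: out=1, reg = 0xE7

101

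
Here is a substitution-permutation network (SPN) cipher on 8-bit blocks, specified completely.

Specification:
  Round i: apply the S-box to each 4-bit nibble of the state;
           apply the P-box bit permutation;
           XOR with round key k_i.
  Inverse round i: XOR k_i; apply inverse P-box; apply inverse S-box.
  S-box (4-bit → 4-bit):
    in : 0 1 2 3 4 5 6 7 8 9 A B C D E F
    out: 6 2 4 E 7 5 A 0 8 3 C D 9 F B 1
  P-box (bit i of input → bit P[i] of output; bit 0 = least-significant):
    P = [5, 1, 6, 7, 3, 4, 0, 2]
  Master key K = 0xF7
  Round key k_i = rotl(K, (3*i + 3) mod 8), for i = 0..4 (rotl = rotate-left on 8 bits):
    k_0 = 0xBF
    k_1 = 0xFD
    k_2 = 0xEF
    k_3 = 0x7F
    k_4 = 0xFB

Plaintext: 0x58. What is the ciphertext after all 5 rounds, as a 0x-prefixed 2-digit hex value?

0x3F

s_0 = plaintext = 0x58
s_1 = Round(s_0, k_0) = 0x36
s_2 = Round(s_1, k_1) = 0x6A
s_3 = Round(s_2, k_2) = 0x3B
s_4 = Round(s_3, k_3) = 0x8A
s_5 = Round(s_4, k_4) = 0x3F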